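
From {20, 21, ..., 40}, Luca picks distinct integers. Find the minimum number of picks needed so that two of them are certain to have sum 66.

15

Two chosen integers sum to 66 exactly when both halves of some pair {x, 66−x} with 26 ≤ x ≤ 66−x ≤ 40 are chosen — 7 such pairs.
The remaining 7 elements (those with no distinct partner in range) can never complete a 66-sum, so the worst case takes all of them and one from each pair: 7 + 7 = 14.
Pigeonhole: the 15th integer has to be the second member of some pair, so 14 + 1 = 15.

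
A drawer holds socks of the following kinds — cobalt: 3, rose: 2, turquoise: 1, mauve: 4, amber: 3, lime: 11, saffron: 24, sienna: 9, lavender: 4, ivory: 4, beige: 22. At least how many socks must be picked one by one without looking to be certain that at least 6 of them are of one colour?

An adversary could hand out at most 5 socks per colour (7 colours run out sooner): 3 + 2 + 1 + 4 + 3 + 5 + 5 + 5 + 4 + 4 + 5 = 41 socks and still no colour has 6.
One more sock lands in a colour already at 5, so 42 draws are enough and 41 are not.

42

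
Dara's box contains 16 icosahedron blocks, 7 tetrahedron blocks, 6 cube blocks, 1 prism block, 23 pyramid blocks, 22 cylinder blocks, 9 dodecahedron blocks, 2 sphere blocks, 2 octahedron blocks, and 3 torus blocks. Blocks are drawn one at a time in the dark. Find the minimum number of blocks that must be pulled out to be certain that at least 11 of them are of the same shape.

An adversary could hand out at most 10 blocks per shape (7 shapes run out sooner): 10 + 7 + 6 + 1 + 10 + 10 + 9 + 2 + 2 + 3 = 60 blocks and still no shape has 11.
One more block lands in a shape already at 10, so 61 draws are enough and 60 are not.

61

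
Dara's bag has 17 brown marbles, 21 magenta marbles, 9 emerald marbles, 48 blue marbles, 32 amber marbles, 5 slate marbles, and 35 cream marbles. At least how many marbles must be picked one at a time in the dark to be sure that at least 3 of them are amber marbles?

138

In the worst case for collecting amber marbles, every non-amber marble comes out first.
There are 17 + 21 + 9 + 48 + 5 + 35 = 135 non-amber marbles altogether.
After those, each further marble must be amber, so 135 + 3 = 138 draws guarantee 3 amber marbles.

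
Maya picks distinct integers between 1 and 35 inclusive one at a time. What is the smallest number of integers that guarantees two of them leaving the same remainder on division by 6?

7

The 6 residue classes mod 6 are the pigeonholes.
With 6 integers one could put 1 in each residue class and have no class reach 2.
The 7th integer pushes some class to 2, so 6·1 + 1 = 7.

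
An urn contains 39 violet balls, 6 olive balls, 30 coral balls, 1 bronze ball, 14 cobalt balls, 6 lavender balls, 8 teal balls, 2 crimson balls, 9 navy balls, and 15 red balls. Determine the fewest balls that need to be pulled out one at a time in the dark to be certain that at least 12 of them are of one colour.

By pigeonhole, put each drawn ball into a box by colour. The largest draw with every box below 12 takes min(count, 11) from each colour; colours with fewer than 11 contribute all they have.
Σ min(cᵢ, 11) = 11 + 6 + 11 + 1 + 11 + 6 + 8 + 2 + 9 + 11 = 76.
Draw number 76 + 1 = 77 must push one box to 12.

77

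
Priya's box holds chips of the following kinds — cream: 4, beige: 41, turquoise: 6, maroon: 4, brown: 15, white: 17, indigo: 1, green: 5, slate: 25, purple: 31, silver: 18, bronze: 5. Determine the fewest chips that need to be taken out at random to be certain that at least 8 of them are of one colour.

By the pigeonhole principle, the 12 colours are the holes; the chips drawn are the pigeons.
To avoid 8 of any one colour, the worst case takes at most 7 of each colour, or every chip of a colour that has fewer than 7.
That gives 4 + 7 + 6 + 4 + 7 + 7 + 1 + 5 + 7 + 7 + 7 + 5 = 67 chips with no colour reaching 8.
The next chip forces some colour to 8, so 67 + 1 = 68.

68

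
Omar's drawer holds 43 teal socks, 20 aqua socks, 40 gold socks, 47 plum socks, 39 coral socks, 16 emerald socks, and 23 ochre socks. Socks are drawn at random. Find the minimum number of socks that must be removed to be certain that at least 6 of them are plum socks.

In the worst case for collecting plum socks, every non-plum sock comes out first.
There are 43 + 20 + 40 + 39 + 16 + 23 = 181 non-plum socks altogether.
After those, each further sock must be plum, so 181 + 6 = 187 draws guarantee 6 plum socks.

187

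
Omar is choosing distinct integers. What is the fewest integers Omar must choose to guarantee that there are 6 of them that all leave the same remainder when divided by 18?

By the pigeonhole principle, the 18 residue classes mod 18 are the pigeonholes.
With 90 integers one could put 5 in each residue class and have no class reach 6.
The 91st integer pushes some class to 6, so 18·5 + 1 = 91.

91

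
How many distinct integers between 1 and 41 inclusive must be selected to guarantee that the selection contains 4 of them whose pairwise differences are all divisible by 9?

28

Integers whose pairwise differences are multiples of 9 are exactly those sharing a remainder mod 9. By pigeonhole, the 9 residue classes mod 9 are the pigeonholes.
With 27 integers one could put 3 in each residue class and have no class reach 4.
The 28th integer pushes some class to 4, so 9·3 + 1 = 28.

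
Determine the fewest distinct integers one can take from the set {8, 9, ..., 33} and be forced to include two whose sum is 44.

16

Two chosen integers sum to 44 exactly when both halves of some pair {x, 44−x} with 11 ≤ x ≤ 44−x ≤ 33 are chosen — 11 such pairs.
The remaining 4 elements (those with no distinct partner in range) can never complete a 44-sum, so the worst case takes all of them and one from each pair: 4 + 11 = 15.
The 16th integer has to be the second member of some pair, so 15 + 1 = 16.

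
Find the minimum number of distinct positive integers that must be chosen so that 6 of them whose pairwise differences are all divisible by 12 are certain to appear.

Integers whose pairwise differences are multiples of 12 are exactly those sharing a remainder mod 12. Pigeonhole: the 12 residue classes mod 12 are the pigeonholes.
With 60 integers one could put 5 in each residue class and have no class reach 6.
The 61st integer pushes some class to 6, so 12·5 + 1 = 61.

61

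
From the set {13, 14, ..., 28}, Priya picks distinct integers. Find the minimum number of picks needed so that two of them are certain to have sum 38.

A set avoiding the sum 38 can contain at most one of each pair {x, 38−x}, plus the 4 elements whose complement lies outside the range or equal to its own complement.
The integers 19, …, 28 (10 of them) are such a set: any two sum to at least 19+20 = 39 > 38.
Any 11th integer completes one of the 6 pairs, so 11 choices force a sum of 38.

11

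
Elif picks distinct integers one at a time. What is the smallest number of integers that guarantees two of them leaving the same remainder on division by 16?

17

The 16 residue classes mod 16 are the pigeonholes.
With 16 integers one could put 1 in each residue class and have no class reach 2.
The 17th integer pushes some class to 2, so 16·1 + 1 = 17.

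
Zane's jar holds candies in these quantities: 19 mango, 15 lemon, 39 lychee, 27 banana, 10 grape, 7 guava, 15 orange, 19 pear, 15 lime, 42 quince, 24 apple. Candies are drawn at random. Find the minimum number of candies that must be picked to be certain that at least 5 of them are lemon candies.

In the worst case for collecting lemon candies, every non-lemon candy comes out first.
There are 19 + 39 + 27 + 10 + 7 + 15 + 19 + 15 + 42 + 24 = 217 non-lemon candies altogether.
After those, each further candy must be lemon, so 217 + 5 = 222 draws guarantee 5 lemon candies.

222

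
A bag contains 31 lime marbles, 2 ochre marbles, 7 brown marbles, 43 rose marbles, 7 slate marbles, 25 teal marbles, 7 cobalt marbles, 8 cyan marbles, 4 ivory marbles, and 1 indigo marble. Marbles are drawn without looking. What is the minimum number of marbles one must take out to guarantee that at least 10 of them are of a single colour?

Pigeonhole: put each drawn marble into a box by colour. The largest draw with every box below 10 takes min(count, 9) from each colour; colours with fewer than 9 contribute all they have.
Σ min(cᵢ, 9) = 9 + 2 + 7 + 9 + 7 + 9 + 7 + 8 + 4 + 1 = 63.
Draw number 63 + 1 = 64 must push one box to 10.

64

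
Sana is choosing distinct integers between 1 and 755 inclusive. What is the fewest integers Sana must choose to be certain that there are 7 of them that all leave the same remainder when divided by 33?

By pigeonhole, the 33 residue classes mod 33 are the pigeonholes.
With 198 integers one could put 6 in each residue class and have no class reach 7.
The 199th integer pushes some class to 7, so 33·6 + 1 = 199.

199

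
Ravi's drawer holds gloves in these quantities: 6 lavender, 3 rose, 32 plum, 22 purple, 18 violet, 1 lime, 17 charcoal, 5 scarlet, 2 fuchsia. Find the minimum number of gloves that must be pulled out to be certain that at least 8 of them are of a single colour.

46

An adversary could hand out at most 7 gloves per colour (5 colours run out sooner): 6 + 3 + 7 + 7 + 7 + 1 + 7 + 5 + 2 = 45 gloves and still no colour has 8.
By the pigeonhole principle, one more glove lands in a colour already at 7, so 46 draws are enough and 45 are not.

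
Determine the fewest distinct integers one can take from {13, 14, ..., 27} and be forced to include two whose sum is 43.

10

Two chosen integers sum to 43 exactly when both halves of some pair {x, 43−x} with 16 ≤ x ≤ 43−x ≤ 27 are chosen — 6 such pairs.
The remaining 3 elements (those with no distinct partner in range) can never complete a 43-sum, so the worst case takes all of them and one from each pair: 3 + 6 = 9.
By the pigeonhole principle, the 10th integer has to be the second member of some pair, so 9 + 1 = 10.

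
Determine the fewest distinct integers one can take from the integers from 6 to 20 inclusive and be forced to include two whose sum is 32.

12

Two chosen integers sum to 32 exactly when both halves of some pair {x, 32−x} with 12 ≤ x ≤ 32−x ≤ 20 are chosen — 4 such pairs.
The remaining 7 elements (those with no distinct partner in range) can never complete a 32-sum, so the worst case takes all of them and one from each pair: 7 + 4 = 11.
By pigeonhole, the 12th integer has to be the second member of some pair, so 11 + 1 = 12.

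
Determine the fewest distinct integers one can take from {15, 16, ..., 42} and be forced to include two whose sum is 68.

A set avoiding the sum 68 can contain at most one of each pair {x, 68−x}, plus the 12 elements whose complement lies outside the range or equal to its own complement.
The integers 15, …, 34 (20 of them) are such a set: any two sum to at least 15+16 = 31 and at most 33+34 = 67 < 68.
By the pigeonhole principle, any 21st integer completes one of the 8 pairs, so 21 choices force a sum of 68.

21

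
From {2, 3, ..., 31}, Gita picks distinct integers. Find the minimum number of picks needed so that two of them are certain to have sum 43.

Two chosen integers sum to 43 exactly when both halves of some pair {x, 43−x} with 12 ≤ x ≤ 43−x ≤ 31 are chosen — 10 such pairs.
The remaining 10 elements (those with no distinct partner in range) can never complete a 43-sum, so the worst case takes all of them and one from each pair: 10 + 10 = 20.
The 21st integer has to be the second member of some pair, so 20 + 1 = 21.

21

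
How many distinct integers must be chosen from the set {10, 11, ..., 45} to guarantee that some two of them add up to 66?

Group the elements by complementary pair {x, 66−x}: {21,45}, {22,44}, {23,43}, …, giving 12 two-element pairs, the single value 33 (it cannot pair with itself since the integers are distinct), and 11 integers whose partner 66−x falls outside [10,45].
By pigeonhole, treating each of those 24 groups as a pigeonhole, one can pick one integer per group — 24 integers — with no two summing to 66.
The 25th integer lands in an occupied pair, forcing a sum of 66.

25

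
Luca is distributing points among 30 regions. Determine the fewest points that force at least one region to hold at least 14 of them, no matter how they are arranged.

391

With 390 points one could put exactly 13 in each of the 30 regions, and no region would reach 14.
One more point must land in a region that already has 13, giving it 14.
So 30 × 13 + 1 = 391 points are required.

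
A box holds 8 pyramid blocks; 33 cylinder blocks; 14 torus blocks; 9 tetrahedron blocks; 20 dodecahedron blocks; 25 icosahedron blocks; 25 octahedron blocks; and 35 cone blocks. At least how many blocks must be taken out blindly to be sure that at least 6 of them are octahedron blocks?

150

In the worst case for collecting octahedron blocks, every non-octahedron block comes out first.
There are 8 + 33 + 14 + 9 + 20 + 25 + 35 = 144 non-octahedron blocks altogether.
After those, each further block must be octahedron, so 144 + 6 = 150 draws guarantee 6 octahedron blocks.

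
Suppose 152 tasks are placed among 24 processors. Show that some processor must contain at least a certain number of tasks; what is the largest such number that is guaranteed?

7

The 24 processors are the holes and the 152 tasks are the pigeons.
If every processor held at most 6 tasks, the total would be at most 24 × 6 = 144, which is less than 152.
So some processor holds at least ⌈152/24⌉ = 7 tasks.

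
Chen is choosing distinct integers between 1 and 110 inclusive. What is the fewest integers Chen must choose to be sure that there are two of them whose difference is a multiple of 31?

32

Integers whose pairwise differences are multiples of 31 are exactly those sharing a remainder mod 31. By pigeonhole, the 31 residue classes mod 31 are the pigeonholes.
With 31 integers one could put 1 in each residue class and have no class reach 2.
The 32nd integer pushes some class to 2, so 31·1 + 1 = 32.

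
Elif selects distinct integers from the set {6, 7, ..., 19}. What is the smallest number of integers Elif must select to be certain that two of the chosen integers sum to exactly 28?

A set avoiding the sum 28 can contain at most one of each pair {x, 28−x}, plus the 4 elements whose complement lies outside the range or equal to its own complement.
The integers 6, …, 14 (9 of them) are such a set: any two sum to at least 6+7 = 13 and at most 13+14 = 27 < 28.
By pigeonhole, any 10th integer completes one of the 5 pairs, so 10 choices force a sum of 28.

10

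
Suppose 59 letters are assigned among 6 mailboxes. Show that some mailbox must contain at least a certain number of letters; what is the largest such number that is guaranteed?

The 6 mailboxes are the holes and the 59 letters are the pigeons.
If every mailbox held at most 9 letters, the total would be at most 6 × 9 = 54, which is less than 59.
So some mailbox holds at least ⌈59/6⌉ = 10 letters.

10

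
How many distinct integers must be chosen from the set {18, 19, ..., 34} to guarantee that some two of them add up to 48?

12

A set avoiding the sum 48 can contain at most one of each pair {x, 48−x}, plus the 5 elements whose complement lies outside the range or equal to its own complement.
The integers 24, …, 34 (11 of them) are such a set: any two sum to at least 24+25 = 49 > 48.
Any 12th integer completes one of the 6 pairs, so 12 choices force a sum of 48.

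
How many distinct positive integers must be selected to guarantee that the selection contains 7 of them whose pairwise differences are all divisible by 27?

163

Integers whose pairwise differences are multiples of 27 are exactly those sharing a remainder mod 27. By the pigeonhole principle, the 27 residue classes mod 27 are the pigeonholes.
With 162 integers one could put 6 in each residue class and have no class reach 7.
The 163rd integer pushes some class to 7, so 27·6 + 1 = 163.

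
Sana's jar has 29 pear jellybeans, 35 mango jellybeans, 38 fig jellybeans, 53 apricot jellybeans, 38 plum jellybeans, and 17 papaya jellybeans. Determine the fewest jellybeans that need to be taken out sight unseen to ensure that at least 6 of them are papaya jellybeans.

In the worst case for collecting papaya jellybeans, every non-papaya jellybean comes out first.
There are 29 + 35 + 38 + 53 + 38 = 193 non-papaya jellybeans altogether.
After those, each further jellybean must be papaya, so 193 + 6 = 199 draws guarantee 6 papaya jellybeans.

199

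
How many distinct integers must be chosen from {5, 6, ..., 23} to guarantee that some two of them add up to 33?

Two chosen integers sum to 33 exactly when both halves of some pair {x, 33−x} with 10 ≤ x ≤ 33−x ≤ 23 are chosen — 7 such pairs.
The remaining 5 elements (those with no distinct partner in range) can never complete a 33-sum, so the worst case takes all of them and one from each pair: 5 + 7 = 12.
The 13th integer has to be the second member of some pair, so 12 + 1 = 13.

13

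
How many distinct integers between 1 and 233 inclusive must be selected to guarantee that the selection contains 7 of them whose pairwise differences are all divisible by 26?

Integers whose pairwise differences are multiples of 26 are exactly those sharing a remainder mod 26. The 26 residue classes mod 26 are the pigeonholes.
With 156 integers one could put 6 in each residue class and have no class reach 7.
The 157th integer pushes some class to 7, so 26·6 + 1 = 157.

157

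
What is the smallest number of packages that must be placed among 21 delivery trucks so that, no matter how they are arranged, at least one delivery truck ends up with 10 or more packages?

With 189 packages one could put exactly 9 in each of the 21 delivery trucks, and no delivery truck would reach 10.
By pigeonhole, one more package must land in a delivery truck that already has 9, giving it 10.
So 21 × 9 + 1 = 190 packages are required.

190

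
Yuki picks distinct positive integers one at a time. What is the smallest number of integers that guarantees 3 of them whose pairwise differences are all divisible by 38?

Integers whose pairwise differences are multiples of 38 are exactly those sharing a remainder mod 38. The 38 residue classes mod 38 are the pigeonholes.
With 76 integers one could put 2 in each residue class and have no class reach 3.
The 77th integer pushes some class to 3, so 38·2 + 1 = 77.

77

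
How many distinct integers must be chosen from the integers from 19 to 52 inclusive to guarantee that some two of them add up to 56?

26

Two chosen integers sum to 56 exactly when both halves of some pair {x, 56−x} with 19 ≤ x ≤ 56−x ≤ 37 are chosen — 9 such pairs.
The remaining 16 elements (those with no distinct partner in range) can never complete a 56-sum, so the worst case takes all of them and one from each pair: 16 + 9 = 25.
The 26th integer has to be the second member of some pair, so 25 + 1 = 26.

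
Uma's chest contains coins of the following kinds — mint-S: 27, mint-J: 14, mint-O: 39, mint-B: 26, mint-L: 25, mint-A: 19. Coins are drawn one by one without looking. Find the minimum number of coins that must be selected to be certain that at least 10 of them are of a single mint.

55

The 6 mints are the holes; the coins drawn are the pigeons.
To avoid 10 of any one mint, the worst case takes at most 9 of each mint.
That gives 9 + 9 + 9 + 9 + 9 + 9 = 54 coins with no mint reaching 10.
The next coin forces some mint to 10, so 54 + 1 = 55.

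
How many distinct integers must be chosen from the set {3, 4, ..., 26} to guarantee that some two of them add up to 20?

18

A set avoiding the sum 20 can contain at most one of each pair {x, 20−x}, plus the 10 elements whose complement lies outside the range or equal to its own complement.
The integers 10, …, 26 (17 of them) are such a set: any two sum to at least 10+11 = 21 > 20.
Any 18th integer completes one of the 7 pairs, so 18 choices force a sum of 20.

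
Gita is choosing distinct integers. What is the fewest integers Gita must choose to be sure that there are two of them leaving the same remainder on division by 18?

The 18 residue classes mod 18 are the pigeonholes.
With 18 integers one could put 1 in each residue class and have no class reach 2.
The 19th integer pushes some class to 2, so 18·1 + 1 = 19.

19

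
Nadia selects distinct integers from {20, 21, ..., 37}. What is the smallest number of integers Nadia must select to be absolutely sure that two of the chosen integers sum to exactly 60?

12

A set avoiding the sum 60 can contain at most one of each pair {x, 60−x}, plus the 4 elements whose complement lies outside the range or equal to its own complement.
The integers 20, …, 30 (11 of them) are such a set: any two sum to at least 20+21 = 41 and at most 29+30 = 59 < 60.
Any 12th integer completes one of the 7 pairs, so 12 choices force a sum of 60.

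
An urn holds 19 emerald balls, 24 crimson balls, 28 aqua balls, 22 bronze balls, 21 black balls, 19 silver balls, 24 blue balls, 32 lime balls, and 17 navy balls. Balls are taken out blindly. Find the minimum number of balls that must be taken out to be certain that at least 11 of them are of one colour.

An adversary could hand out at most 10 balls per colour: 10 + 10 + 10 + 10 + 10 + 10 + 10 + 10 + 10 = 90 balls and still no colour has 11.
By pigeonhole, one more ball lands in a colour already at 10, so 91 draws are enough and 90 are not.

91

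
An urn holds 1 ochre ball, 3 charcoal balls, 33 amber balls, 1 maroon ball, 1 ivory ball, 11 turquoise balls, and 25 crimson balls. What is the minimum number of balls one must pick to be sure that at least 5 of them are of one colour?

19

Put each drawn ball into a box by colour. The largest draw with every box below 5 takes min(count, 4) from each colour; colours with fewer than 4 contribute all they have.
Σ min(cᵢ, 4) = 1 + 3 + 4 + 1 + 1 + 4 + 4 = 18.
Draw number 18 + 1 = 19 must push one box to 5.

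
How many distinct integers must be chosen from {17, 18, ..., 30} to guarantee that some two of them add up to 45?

9

A set avoiding the sum 45 can contain at most one of each pair {x, 45−x}, plus the 2 elements whose complement lies outside the range.
The integers 23, …, 30 (8 of them) are such a set: any two sum to at least 23+24 = 47 > 45.
By the pigeonhole principle, any 9th integer completes one of the 6 pairs, so 9 choices force a sum of 45.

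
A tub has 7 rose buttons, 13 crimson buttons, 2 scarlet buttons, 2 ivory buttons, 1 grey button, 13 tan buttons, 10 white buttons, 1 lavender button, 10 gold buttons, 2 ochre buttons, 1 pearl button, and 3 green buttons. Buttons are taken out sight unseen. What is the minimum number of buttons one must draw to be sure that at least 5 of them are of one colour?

33

Pigeonhole: the 12 colours are the holes; the buttons drawn are the pigeons.
To avoid 5 of any one colour, the worst case takes at most 4 of each colour, or every button of a colour that has fewer than 4.
That gives 4 + 4 + 2 + 2 + 1 + 4 + 4 + 1 + 4 + 2 + 1 + 3 = 32 buttons with no colour reaching 5.
The next button forces some colour to 5, so 32 + 1 = 33.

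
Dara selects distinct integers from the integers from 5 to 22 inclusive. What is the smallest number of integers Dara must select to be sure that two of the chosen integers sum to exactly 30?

Group the elements by complementary pair {x, 30−x}: {8,22}, {9,21}, {10,20}, …, giving 7 two-element pairs, the single value 15 (it cannot pair with itself since the integers are distinct), and 3 integers whose partner 30−x falls outside [5,22].
By the pigeonhole principle, treating each of those 11 groups as a pigeonhole, one can pick one integer per group — 11 integers — with no two summing to 30.
The 12th integer lands in an occupied pair, forcing a sum of 30.

12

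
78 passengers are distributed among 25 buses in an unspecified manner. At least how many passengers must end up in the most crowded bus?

By the pigeonhole principle, the 25 buses are the holes and the 78 passengers are the pigeons.
If every bus held at most 3 passengers, the total would be at most 25 × 3 = 75, which is less than 78.
So some bus holds at least ⌈78/25⌉ = 4 passengers.

4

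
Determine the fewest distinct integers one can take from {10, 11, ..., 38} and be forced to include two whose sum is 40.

20

A set avoiding the sum 40 can contain at most one of each pair {x, 40−x}, plus the 9 elements whose complement lies outside the range or equal to its own complement.
The integers 20, …, 38 (19 of them) are such a set: any two sum to at least 20+21 = 41 > 40.
Any 20th integer completes one of the 10 pairs, so 20 choices force a sum of 40.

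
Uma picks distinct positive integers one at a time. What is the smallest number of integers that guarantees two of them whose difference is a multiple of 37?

38

Integers whose pairwise differences are multiples of 37 are exactly those sharing a remainder mod 37. By the pigeonhole principle, the 37 residue classes mod 37 are the pigeonholes.
With 37 integers one could put 1 in each residue class and have no class reach 2.
The 38th integer pushes some class to 2, so 37·1 + 1 = 38.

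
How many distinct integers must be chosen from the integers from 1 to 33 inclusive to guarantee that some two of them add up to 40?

21

Group the elements by complementary pair {x, 40−x}: {7,33}, {8,32}, {9,31}, …, giving 13 two-element pairs, the single value 20 (it cannot pair with itself since the integers are distinct), and 6 integers whose partner 40−x falls outside [1,33].
Treating each of those 20 groups as a pigeonhole, one can pick one integer per group — 20 integers — with no two summing to 40.
The 21st integer lands in an occupied pair, forcing a sum of 40.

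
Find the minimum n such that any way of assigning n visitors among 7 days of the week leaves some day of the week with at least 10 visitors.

64

With 63 visitors one could put exactly 9 in each of the 7 days of the week, and no day of the week would reach 10.
One more visitor must land in a day of the week that already has 9, giving it 10.
So 7 × 9 + 1 = 64 visitors are required.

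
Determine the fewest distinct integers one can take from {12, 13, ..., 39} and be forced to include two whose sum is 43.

A set avoiding the sum 43 can contain at most one of each pair {x, 43−x}, plus the 8 elements whose complement lies outside the range.
The integers 22, …, 39 (18 of them) are such a set: any two sum to at least 22+23 = 45 > 43.
By pigeonhole, any 19th integer completes one of the 10 pairs, so 19 choices force a sum of 43.

19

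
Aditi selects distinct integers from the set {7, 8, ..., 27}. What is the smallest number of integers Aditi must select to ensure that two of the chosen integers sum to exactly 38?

Two chosen integers sum to 38 exactly when both halves of some pair {x, 38−x} with 11 ≤ x ≤ 38−x ≤ 27 are chosen — 8 such pairs.
The remaining 5 elements (those with no distinct partner in range) can never complete a 38-sum, so the worst case takes all of them and one from each pair: 5 + 8 = 13.
By pigeonhole, the 14th integer has to be the second member of some pair, so 13 + 1 = 14.

14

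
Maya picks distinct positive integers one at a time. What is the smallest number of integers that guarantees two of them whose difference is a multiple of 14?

Integers whose pairwise differences are multiples of 14 are exactly those sharing a remainder mod 14. The 14 residue classes mod 14 are the pigeonholes.
With 14 integers one could put 1 in each residue class and have no class reach 2.
The 15th integer pushes some class to 2, so 14·1 + 1 = 15.

15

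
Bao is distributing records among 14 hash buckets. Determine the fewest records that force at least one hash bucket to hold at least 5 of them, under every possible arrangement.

57

With 56 records one could put exactly 4 in each of the 14 hash buckets, and no hash bucket would reach 5.
One more record must land in a hash bucket that already has 4, giving it 5.
So 14 × 4 + 1 = 57 records are required.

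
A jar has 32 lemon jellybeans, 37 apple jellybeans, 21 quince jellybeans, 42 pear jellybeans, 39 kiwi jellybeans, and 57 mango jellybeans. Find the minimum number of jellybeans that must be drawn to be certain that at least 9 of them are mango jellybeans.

180

In the worst case for collecting mango jellybeans, every non-mango jellybean comes out first.
There are 32 + 37 + 21 + 42 + 39 = 171 non-mango jellybeans altogether.
After those, each further jellybean must be mango, so 171 + 9 = 180 draws guarantee 9 mango jellybeans.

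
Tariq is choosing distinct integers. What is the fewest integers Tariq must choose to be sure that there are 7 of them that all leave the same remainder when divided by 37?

223

The 37 residue classes mod 37 are the pigeonholes.
With 222 integers one could put 6 in each residue class and have no class reach 7.
The 223rd integer pushes some class to 7, so 37·6 + 1 = 223.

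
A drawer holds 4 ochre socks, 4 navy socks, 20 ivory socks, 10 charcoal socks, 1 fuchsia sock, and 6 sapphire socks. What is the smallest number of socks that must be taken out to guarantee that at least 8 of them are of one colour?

30

An adversary could hand out at most 7 socks per colour (4 colours run out sooner): 4 + 4 + 7 + 7 + 1 + 6 = 29 socks and still no colour has 8.
One more sock lands in a colour already at 7, so 30 draws are enough and 29 are not.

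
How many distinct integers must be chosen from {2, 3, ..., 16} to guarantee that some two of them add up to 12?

12

Two chosen integers sum to 12 exactly when both halves of some pair {x, 12−x} with 2 ≤ x ≤ 12−x ≤ 10 are chosen — 4 such pairs.
The remaining 7 elements (those with no distinct partner in range) can never complete a 12-sum, so the worst case takes all of them and one from each pair: 7 + 4 = 11.
The 12th integer has to be the second member of some pair, so 11 + 1 = 12.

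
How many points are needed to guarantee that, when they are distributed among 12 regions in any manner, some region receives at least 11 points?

With 120 points one could put exactly 10 in each of the 12 regions, and no region would reach 11.
By the pigeonhole principle, one more point must land in a region that already has 10, giving it 11.
So 12 × 10 + 1 = 121 points are required.

121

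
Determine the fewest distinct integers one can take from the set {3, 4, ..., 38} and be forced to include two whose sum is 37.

21

A set avoiding the sum 37 can contain at most one of each pair {x, 37−x}, plus the 4 elements whose complement lies outside the range.
The integers 19, …, 38 (20 of them) are such a set: any two sum to at least 19+20 = 39 > 37.
By pigeonhole, any 21st integer completes one of the 16 pairs, so 21 choices force a sum of 37.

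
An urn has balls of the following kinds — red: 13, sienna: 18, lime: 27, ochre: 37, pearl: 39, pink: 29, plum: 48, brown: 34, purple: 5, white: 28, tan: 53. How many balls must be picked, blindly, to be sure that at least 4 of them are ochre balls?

In the worst case for collecting ochre balls, every non-ochre ball comes out first.
There are 13 + 18 + 27 + 39 + 29 + 48 + 34 + 5 + 28 + 53 = 294 non-ochre balls altogether.
After those, each further ball must be ochre, so 294 + 4 = 298 draws guarantee 4 ochre balls.

298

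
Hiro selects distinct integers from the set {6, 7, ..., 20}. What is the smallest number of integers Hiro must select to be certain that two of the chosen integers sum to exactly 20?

Group the elements by complementary pair {x, 20−x}: {6,14}, {7,13}, {8,12}, …, giving 4 two-element pairs; the single value 10 (it cannot pair with itself since the integers are distinct); and 6 integers whose partner 20−x falls outside [6,20].
Treating each of those 11 groups as a pigeonhole, one can pick one integer per group — 11 integers — with no two summing to 20.
The 12th integer lands in an occupied pair, forcing a sum of 20.

12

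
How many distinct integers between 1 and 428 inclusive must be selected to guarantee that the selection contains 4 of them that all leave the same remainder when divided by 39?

118

By pigeonhole, the 39 residue classes mod 39 are the pigeonholes.
With 117 integers one could put 3 in each residue class and have no class reach 4.
The 118th integer pushes some class to 4, so 39·3 + 1 = 118.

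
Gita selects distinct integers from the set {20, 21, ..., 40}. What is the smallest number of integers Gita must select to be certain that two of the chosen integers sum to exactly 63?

Group the elements by complementary pair {x, 63−x}: {23,40}, {24,39}, {25,38}, …, giving 9 two-element pairs and 3 integers whose partner 63−x falls outside [20,40].
Treating each of those 12 groups as a pigeonhole, one can pick one integer per group — 12 integers — with no two summing to 63.
The 13th integer lands in an occupied pair, forcing a sum of 63.

13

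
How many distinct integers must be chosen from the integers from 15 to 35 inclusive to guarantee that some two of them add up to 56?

A set avoiding the sum 56 can contain at most one of each pair {x, 56−x}, plus the 7 elements whose complement lies outside the range or equal to its own complement.
The integers 15, …, 28 (14 of them) are such a set: any two sum to at least 15+16 = 31 and at most 27+28 = 55 < 56.
Any 15th integer completes one of the 7 pairs, so 15 choices force a sum of 56.

15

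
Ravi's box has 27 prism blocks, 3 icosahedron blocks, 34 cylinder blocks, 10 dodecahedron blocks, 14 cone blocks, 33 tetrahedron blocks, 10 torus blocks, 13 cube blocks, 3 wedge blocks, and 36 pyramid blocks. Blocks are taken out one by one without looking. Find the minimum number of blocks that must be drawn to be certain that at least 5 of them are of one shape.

39

Pigeonhole: the 10 shapes are the holes; the blocks drawn are the pigeons.
To avoid 5 of any one shape, the worst case takes at most 4 of each shape, or every block of a shape that has fewer than 4.
That gives 4 + 3 + 4 + 4 + 4 + 4 + 4 + 4 + 3 + 4 = 38 blocks with no shape reaching 5.
The next block forces some shape to 5, so 38 + 1 = 39.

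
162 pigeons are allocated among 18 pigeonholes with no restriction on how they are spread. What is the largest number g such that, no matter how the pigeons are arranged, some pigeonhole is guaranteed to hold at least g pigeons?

9

By the pigeonhole principle, the 18 pigeonholes are the holes and the 162 pigeons are the pigeons.
If every pigeonhole held at most 8 pigeons, the total would be at most 18 × 8 = 144, which is less than 162.
So some pigeonhole holds at least ⌈162/18⌉ = 9 pigeons.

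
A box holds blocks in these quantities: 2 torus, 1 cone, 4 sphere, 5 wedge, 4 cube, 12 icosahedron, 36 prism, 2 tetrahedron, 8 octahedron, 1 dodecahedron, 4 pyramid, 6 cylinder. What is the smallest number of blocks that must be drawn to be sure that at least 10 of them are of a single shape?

56

Put each drawn block into a box by shape. The largest draw with every box below 10 takes min(count, 9) from each shape; shapes with fewer than 9 contribute all they have.
Σ min(cᵢ, 9) = 2 + 1 + 4 + 5 + 4 + 9 + 9 + 2 + 8 + 1 + 4 + 6 = 55.
Draw number 55 + 1 = 56 must push one box to 10.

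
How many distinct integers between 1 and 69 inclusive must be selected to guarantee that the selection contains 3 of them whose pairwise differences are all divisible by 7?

15

Integers whose pairwise differences are multiples of 7 are exactly those sharing a remainder mod 7. By the pigeonhole principle, the 7 residue classes mod 7 are the pigeonholes.
With 14 integers one could put 2 in each residue class and have no class reach 3.
The 15th integer pushes some class to 3, so 7·2 + 1 = 15.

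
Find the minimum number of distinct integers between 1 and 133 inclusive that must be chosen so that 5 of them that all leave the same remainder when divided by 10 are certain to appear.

41

The 10 residue classes mod 10 are the pigeonholes.
With 40 integers one could put 4 in each residue class and have no class reach 5.
The 41st integer pushes some class to 5, so 10·4 + 1 = 41.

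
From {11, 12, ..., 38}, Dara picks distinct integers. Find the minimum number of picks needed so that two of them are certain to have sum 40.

A set avoiding the sum 40 can contain at most one of each pair {x, 40−x}, plus the 10 elements whose complement lies outside the range or equal to its own complement.
The integers 20, …, 38 (19 of them) are such a set: any two sum to at least 20+21 = 41 > 40.
Any 20th integer completes one of the 9 pairs, so 20 choices force a sum of 40.

20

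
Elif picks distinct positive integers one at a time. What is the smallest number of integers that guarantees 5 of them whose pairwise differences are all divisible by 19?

Integers whose pairwise differences are multiples of 19 are exactly those sharing a remainder mod 19. The 19 residue classes mod 19 are the pigeonholes.
With 76 integers one could put 4 in each residue class and have no class reach 5.
The 77th integer pushes some class to 5, so 19·4 + 1 = 77.

77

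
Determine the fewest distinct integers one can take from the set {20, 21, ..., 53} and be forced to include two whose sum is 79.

21

Group the elements by complementary pair {x, 79−x}: {26,53}, {27,52}, {28,51}, …, giving 14 two-element pairs and 6 integers whose partner 79−x falls outside [20,53].
Pigeonhole: treating each of those 20 groups as a pigeonhole, one can pick one integer per group — 20 integers — with no two summing to 79.
The 21st integer lands in an occupied pair, forcing a sum of 79.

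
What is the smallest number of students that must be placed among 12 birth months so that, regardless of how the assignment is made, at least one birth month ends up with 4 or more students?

With 36 students one could put exactly 3 in each of the 12 birth months, and no birth month would reach 4.
One more student must land in a birth month that already has 3, giving it 4.
So 12 × 3 + 1 = 37 students are required.

37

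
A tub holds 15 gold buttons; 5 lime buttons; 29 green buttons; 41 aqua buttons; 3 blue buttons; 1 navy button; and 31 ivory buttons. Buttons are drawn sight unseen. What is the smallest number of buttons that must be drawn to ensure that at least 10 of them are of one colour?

46

An adversary could hand out at most 9 buttons per colour (lime, blue, navy run out sooner): 9 + 5 + 9 + 9 + 3 + 1 + 9 = 45 buttons and still no colour has 10.
By pigeonhole, one more button lands in a colour already at 9, so 46 draws are enough and 45 are not.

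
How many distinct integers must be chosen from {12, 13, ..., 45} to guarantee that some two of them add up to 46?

24

A set avoiding the sum 46 can contain at most one of each pair {x, 46−x}, plus the 12 elements whose complement lies outside the range or equal to its own complement.
The integers 23, …, 45 (23 of them) are such a set: any two sum to at least 23+24 = 47 > 46.
Any 24th integer completes one of the 11 pairs, so 24 choices force a sum of 46.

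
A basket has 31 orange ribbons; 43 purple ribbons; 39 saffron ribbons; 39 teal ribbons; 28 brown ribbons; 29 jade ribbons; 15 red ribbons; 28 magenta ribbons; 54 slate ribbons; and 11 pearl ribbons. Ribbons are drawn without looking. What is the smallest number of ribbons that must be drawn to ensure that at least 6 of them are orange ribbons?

292

In the worst case for collecting orange ribbons, every non-orange ribbon comes out first.
There are 43 + 39 + 39 + 28 + 29 + 15 + 28 + 54 + 11 = 286 non-orange ribbons altogether.
After those, each further ribbon must be orange, so 286 + 6 = 292 draws guarantee 6 orange ribbons.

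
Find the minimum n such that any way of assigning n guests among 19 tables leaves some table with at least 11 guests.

With 190 guests one could put exactly 10 in each of the 19 tables, and no table would reach 11.
By pigeonhole, one more guest must land in a table that already has 10, giving it 11.
So 19 × 10 + 1 = 191 guests are required.

191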